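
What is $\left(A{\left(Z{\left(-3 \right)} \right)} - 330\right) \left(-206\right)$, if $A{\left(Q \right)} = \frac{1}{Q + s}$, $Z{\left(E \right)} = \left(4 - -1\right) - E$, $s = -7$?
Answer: $67774$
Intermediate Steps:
$Z{\left(E \right)} = 5 - E$ ($Z{\left(E \right)} = \left(4 + 1\right) - E = 5 - E$)
$A{\left(Q \right)} = \frac{1}{-7 + Q}$ ($A{\left(Q \right)} = \frac{1}{Q - 7} = \frac{1}{-7 + Q}$)
$\left(A{\left(Z{\left(-3 \right)} \right)} - 330\right) \left(-206\right) = \left(\frac{1}{-7 + \left(5 - -3\right)} - 330\right) \left(-206\right) = \left(\frac{1}{-7 + \left(5 + 3\right)} - 330\right) \left(-206\right) = \left(\frac{1}{-7 + 8} - 330\right) \left(-206\right) = \left(1^{-1} - 330\right) \left(-206\right) = \left(1 - 330\right) \left(-206\right) = \left(-329\right) \left(-206\right) = 67774$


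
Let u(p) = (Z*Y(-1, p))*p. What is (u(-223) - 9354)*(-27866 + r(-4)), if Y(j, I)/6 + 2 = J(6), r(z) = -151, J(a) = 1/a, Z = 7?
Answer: -219008889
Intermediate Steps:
Y(j, I) = -11 (Y(j, I) = -12 + 6/6 = -12 + 6*(⅙) = -12 + 1 = -11)
u(p) = -77*p (u(p) = (7*(-11))*p = -77*p)
(u(-223) - 9354)*(-27866 + r(-4)) = (-77*(-223) - 9354)*(-27866 - 151) = (17171 - 9354)*(-28017) = 7817*(-28017) = -219008889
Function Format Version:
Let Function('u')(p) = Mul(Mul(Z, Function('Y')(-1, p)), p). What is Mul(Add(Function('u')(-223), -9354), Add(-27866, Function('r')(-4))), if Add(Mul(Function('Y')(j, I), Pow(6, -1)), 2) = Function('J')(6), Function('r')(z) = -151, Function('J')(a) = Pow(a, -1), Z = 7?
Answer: -219008889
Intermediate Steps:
Function('Y')(j, I) = -11 (Function('Y')(j, I) = Add(-12, Mul(6, Pow(6, -1))) = Add(-12, Mul(6, Rational(1, 6))) = Add(-12, 1) = -11)
Function('u')(p) = Mul(-77, p) (Function('u')(p) = Mul(Mul(7, -11), p) = Mul(-77, p))
Mul(Add(Function('u')(-223), -9354), Add(-27866, Function('r')(-4))) = Mul(Add(Mul(-77, -223), -9354), Add(-27866, -151)) = Mul(Add(17171, -9354), -28017) = Mul(7817, -28017) = -219008889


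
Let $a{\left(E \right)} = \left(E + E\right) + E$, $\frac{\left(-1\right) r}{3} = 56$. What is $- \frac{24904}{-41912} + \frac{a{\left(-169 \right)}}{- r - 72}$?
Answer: $- \frac{785775}{167648} \approx -4.687$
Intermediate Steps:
$r = -168$ ($r = \left(-3\right) 56 = -168$)
$a{\left(E \right)} = 3 E$ ($a{\left(E \right)} = 2 E + E = 3 E$)
$- \frac{24904}{-41912} + \frac{a{\left(-169 \right)}}{- r - 72} = - \frac{24904}{-41912} + \frac{3 \left(-169\right)}{\left(-1\right) \left(-168\right) - 72} = \left(-24904\right) \left(- \frac{1}{41912}\right) - \frac{507}{168 - 72} = \frac{3113}{5239} - \frac{507}{96} = \frac{3113}{5239} - \frac{169}{32} = - \frac{785775}{167648}$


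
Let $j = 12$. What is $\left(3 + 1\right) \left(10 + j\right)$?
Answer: $88$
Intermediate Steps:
$\left(3 + 1\right) \left(10 + j\right) = \left(3 + 1\right) \left(10 + 12\right) = 4 \cdot 22 = 88$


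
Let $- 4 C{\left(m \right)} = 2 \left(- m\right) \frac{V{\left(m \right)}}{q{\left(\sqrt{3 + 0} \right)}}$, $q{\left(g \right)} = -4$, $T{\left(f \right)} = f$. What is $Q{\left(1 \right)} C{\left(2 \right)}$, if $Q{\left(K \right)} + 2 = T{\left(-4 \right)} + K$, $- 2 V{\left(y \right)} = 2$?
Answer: $- \frac{5}{4} \approx -1.25$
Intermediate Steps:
$V{\left(y \right)} = -1$ ($V{\left(y \right)} = \left(- \frac{1}{2}\right) 2 = -1$)
$Q{\left(K \right)} = -6 + K$ ($Q{\left(K \right)} = -2 + \left(-4 + K\right) = -6 + K$)
$C{\left(m \right)} = \frac{m}{8}$ ($C{\left(m \right)} = - \frac{2 \left(- m\right) \left(- \frac{1}{-4}\right)}{4} = - \frac{- 2 m \left(\left(-1\right) \left(- \frac{1}{4}\right)\right)}{4} = - \frac{- 2 m \frac{1}{4}}{4} = - \frac{\left(- \frac{1}{2}\right) m}{4} = \frac{m}{8}$)
$Q{\left(1 \right)} C{\left(2 \right)} = \left(-6 + 1\right) \frac{1}{8} \cdot 2 = \left(-5\right) \frac{1}{4} = - \frac{5}{4}$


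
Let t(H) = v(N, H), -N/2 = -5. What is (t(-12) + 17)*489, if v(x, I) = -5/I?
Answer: 34067/4 ≈ 8516.8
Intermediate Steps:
N = 10 (N = -2*(-5) = 10)
t(H) = -5/H
(t(-12) + 17)*489 = (-5/(-12) + 17)*489 = (-5*(-1/12) + 17)*489 = (5/12 + 17)*489 = (209/12)*489 = 34067/4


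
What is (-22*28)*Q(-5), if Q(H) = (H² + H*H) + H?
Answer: -27720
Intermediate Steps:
Q(H) = H + 2*H² (Q(H) = (H² + H²) + H = 2*H² + H = H + 2*H²)
(-22*28)*Q(-5) = (-22*28)*(-5*(1 + 2*(-5))) = -(-3080)*(1 - 10) = -(-3080)*(-9) = -616*45 = -27720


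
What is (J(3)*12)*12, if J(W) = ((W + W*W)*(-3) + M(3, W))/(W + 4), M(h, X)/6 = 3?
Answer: -2592/7 ≈ -370.29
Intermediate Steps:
M(h, X) = 18 (M(h, X) = 6*3 = 18)
J(W) = (18 - 3*W - 3*W²)/(4 + W) (J(W) = ((W + W*W)*(-3) + 18)/(W + 4) = ((W + W²)*(-3) + 18)/(4 + W) = ((-3*W - 3*W²) + 18)/(4 + W) = (18 - 3*W - 3*W²)/(4 + W))
(J(3)*12)*12 = ((3*(6 - 1*3 - 1*3²)/(4 + 3))*12)*12 = ((3*(6 - 3 - 1*9)/7)*12)*12 = ((3*(⅐)*(6 - 3 - 9))*12)*12 = ((3*(⅐)*(-6))*12)*12 = -18/7*12*12 = -216/7*12 = -2592/7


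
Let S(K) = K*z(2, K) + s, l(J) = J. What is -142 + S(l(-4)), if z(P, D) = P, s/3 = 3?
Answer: -141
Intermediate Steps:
s = 9 (s = 3*3 = 9)
S(K) = 9 + 2*K (S(K) = K*2 + 9 = 2*K + 9 = 9 + 2*K)
-142 + S(l(-4)) = -142 + (9 + 2*(-4)) = -142 + (9 - 8) = -142 + 1 = -141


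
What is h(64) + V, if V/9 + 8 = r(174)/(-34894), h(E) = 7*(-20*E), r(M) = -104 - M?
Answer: -157580053/17447 ≈ -9031.9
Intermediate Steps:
h(E) = -140*E
V = -1254933/17447 (V = -72 + 9*((-104 - 1*174)/(-34894)) = -72 + 9*((-104 - 174)*(-1/34894)) = -72 + 9*(-278*(-1/34894)) = -72 + 9*(139/17447) = -72 + 1251/17447 = -1254933/17447 ≈ -71.928)
h(64) + V = -140*64 - 1254933/17447 = -8960 - 1254933/17447 = -157580053/17447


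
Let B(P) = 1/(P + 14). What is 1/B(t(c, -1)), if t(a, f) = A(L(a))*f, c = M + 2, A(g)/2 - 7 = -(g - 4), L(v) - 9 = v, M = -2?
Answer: 10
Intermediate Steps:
L(v) = 9 + v
A(g) = 22 - 2*g (A(g) = 14 + 2*(-(g - 4)) = 14 + 2*(-(-4 + g)) = 14 + 2*(4 - g) = 14 + (8 - 2*g) = 22 - 2*g)
c = 0 (c = -2 + 2 = 0)
t(a, f) = f*(4 - 2*a) (t(a, f) = (22 - 2*(9 + a))*f = (22 + (-18 - 2*a))*f = (4 - 2*a)*f = f*(4 - 2*a))
B(P) = 1/(14 + P)
1/B(t(c, -1)) = 1/(1/(14 + 2*(-1)*(2 - 1*0))) = 1/(1/(14 + 2*(-1)*(2 + 0))) = 1/(1/(14 + 2*(-1)*2)) = 1/(1/(14 - 4)) = 1/(1/10) = 10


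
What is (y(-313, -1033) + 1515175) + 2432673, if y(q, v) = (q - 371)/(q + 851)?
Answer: 1061970770/269 ≈ 3.9478e+6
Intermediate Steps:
y(q, v) = (-371 + q)/(851 + q)
(y(-313, -1033) + 1515175) + 2432673 = ((-371 - 313)/(851 - 313) + 1515175) + 2432673 = (-684/538 + 1515175) + 2432673 = ((1/538)*(-684) + 1515175) + 2432673 = (-342/269 + 1515175) + 2432673 = 407581733/269 + 2432673 = 1061970770/269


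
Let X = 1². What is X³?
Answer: 1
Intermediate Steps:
X = 1
X³ = 1³ = 1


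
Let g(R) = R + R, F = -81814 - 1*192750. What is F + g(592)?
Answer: -273380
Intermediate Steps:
F = -274564 (F = -81814 - 192750 = -274564)
g(R) = 2*R
F + g(592) = -274564 + 2*592 = -274564 + 1184 = -273380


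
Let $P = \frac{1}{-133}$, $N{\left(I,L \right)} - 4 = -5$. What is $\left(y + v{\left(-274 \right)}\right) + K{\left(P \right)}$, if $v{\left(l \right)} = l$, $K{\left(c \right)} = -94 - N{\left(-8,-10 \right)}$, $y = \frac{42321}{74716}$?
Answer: $- \frac{27378451}{74716} \approx -366.43$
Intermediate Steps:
$N{\left(I,L \right)} = -1$ ($N{\left(I,L \right)} = 4 - 5 = -1$)
$y = \frac{42321}{74716}$ ($y = 42321 \cdot \frac{1}{74716} = \frac{42321}{74716} \approx 0.56643$)
$P = - \frac{1}{133} \approx -0.0075188$
$K{\left(c \right)} = -93$ ($K{\left(c \right)} = -94 - -1 = -94 + 1 = -93$)
$\left(y + v{\left(-274 \right)}\right) + K{\left(P \right)} = \left(\frac{42321}{74716} - 274\right) - 93 = - \frac{20429863}{74716} - 93 = - \frac{27378451}{74716}$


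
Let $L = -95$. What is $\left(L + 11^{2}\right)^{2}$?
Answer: $676$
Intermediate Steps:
$\left(L + 11^{2}\right)^{2} = \left(-95 + 11^{2}\right)^{2} = \left(-95 + 121\right)^{2} = 26^{2} = 676$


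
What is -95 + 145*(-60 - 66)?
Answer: -18365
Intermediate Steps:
-95 + 145*(-60 - 66) = -95 + 145*(-126) = -95 - 18270 = -18365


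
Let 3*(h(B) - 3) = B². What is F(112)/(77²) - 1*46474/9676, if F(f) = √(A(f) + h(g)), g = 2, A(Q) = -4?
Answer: -23237/4838 + √3/17787 ≈ -4.8029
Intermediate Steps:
h(B) = 3 + B²/3
F(f) = √3/3 (F(f) = √(-4 + (3 + (⅓)*2²)) = √(-4 + (3 + (⅓)*4)) = √(-4 + (3 + 4/3)) = √(-4 + 13/3) = √(⅓) = √3/3)
F(112)/(77²) - 1*46474/9676 = (√3/3)/(77²) - 1*46474/9676 = (√3/3)/5929 - 46474*1/9676 = (√3/3)*(1/5929) - 23237/4838 = √3/17787 - 23237/4838 = -23237/4838 + √3/17787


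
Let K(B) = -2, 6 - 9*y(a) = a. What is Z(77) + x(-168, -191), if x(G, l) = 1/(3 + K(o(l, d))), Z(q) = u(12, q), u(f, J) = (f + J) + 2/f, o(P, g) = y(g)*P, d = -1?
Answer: 541/6 ≈ 90.167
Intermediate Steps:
y(a) = 2/3 - a/9
o(P, g) = P*(2/3 - g/9) (o(P, g) = (2/3 - g/9)*P = P*(2/3 - g/9))
u(f, J) = J + f + 2/f (u(f, J) = (J + f) + 2/f = J + f + 2/f)
Z(q) = 73/6 + q (Z(q) = q + 12 + 2/12 = q + 12 + 2*(1/12) = q + 12 + 1/6 = 73/6 + q)
x(G, l) = 1 (x(G, l) = 1/(3 - 2) = 1/1 = 1)
Z(77) + x(-168, -191) = (73/6 + 77) + 1 = 535/6 + 1 = 541/6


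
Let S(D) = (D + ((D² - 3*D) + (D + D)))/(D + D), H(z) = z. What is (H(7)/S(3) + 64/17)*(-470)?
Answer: -202100/51 ≈ -3962.7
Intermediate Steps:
S(D) = D/2 (S(D) = (D + ((D² - 3*D) + 2*D))/((2*D)) = (1/(2*D))*(D + (D² - D)) = (1/(2*D))*D² = D/2)
(H(7)/S(3) + 64/17)*(-470) = (7/(((½)*3)) + 64/17)*(-470) = (7/(3/2) + 64*(1/17))*(-470) = (7*(⅔) + 64/17)*(-470) = (14/3 + 64/17)*(-470) = (430/51)*(-470) = -202100/51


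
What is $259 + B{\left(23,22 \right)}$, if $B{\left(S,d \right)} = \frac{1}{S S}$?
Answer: $\frac{137012}{529} \approx 259.0$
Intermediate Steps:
$B{\left(S,d \right)} = \frac{1}{S^{2}}$
$259 + B{\left(23,22 \right)} = 259 + \frac{1}{529} = \frac{137012}{529}$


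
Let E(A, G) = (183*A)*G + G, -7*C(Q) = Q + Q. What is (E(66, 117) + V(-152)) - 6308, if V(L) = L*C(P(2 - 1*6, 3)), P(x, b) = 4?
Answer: 9849761/7 ≈ 1.4071e+6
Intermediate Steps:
C(Q) = -2*Q/7 (C(Q) = -(Q + Q)/7 = -2*Q/7)
V(L) = -8*L/7 (V(L) = L*(-2/7*4) = L*(-8/7) = -8*L/7)
E(A, G) = G + 183*A*G (E(A, G) = 183*A*G + G = G + 183*A*G)
(E(66, 117) + V(-152)) - 6308 = (117*(1 + 183*66) - 8/7*(-152)) - 6308 = (117*(1 + 12078) + 1216/7) - 6308 = (117*12079 + 1216/7) - 6308 = (1413243 + 1216/7) - 6308 = 9893917/7 - 6308 = 9849761/7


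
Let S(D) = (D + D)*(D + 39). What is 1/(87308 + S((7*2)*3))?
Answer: 1/94112 ≈ 1.0626e-5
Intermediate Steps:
S(D) = 2*D*(39 + D) (S(D) = (2*D)*(39 + D) = 2*D*(39 + D))
1/(87308 + S((7*2)*3)) = 1/(87308 + 2*((7*2)*3)*(39 + (7*2)*3)) = 1/(87308 + 2*(14*3)*(39 + 14*3)) = 1/(87308 + 2*42*(39 + 42)) = 1/(87308 + 2*42*81) = 1/(87308 + 6804) = 1/94112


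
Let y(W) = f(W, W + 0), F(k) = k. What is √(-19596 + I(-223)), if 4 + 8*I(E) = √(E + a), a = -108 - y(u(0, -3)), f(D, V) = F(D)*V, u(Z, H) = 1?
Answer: √(-78386 + I*√83)/2 ≈ 0.008135 + 139.99*I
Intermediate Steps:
f(D, V) = D*V
y(W) = W² (y(W) = W*(W + 0) = W*W = W²)
a = -109 (a = -108 - 1*1² = -108 - 1*1 = -108 - 1 = -109)
I(E) = -½ + √(-109 + E)/8 (I(E) = -½ + √(E - 109)/8 = -½ + √(-109 + E)/8)
√(-19596 + I(-223)) = √(-19596 + (-½ + √(-109 - 223)/8)) = √(-19596 + (-½ + √(-332)/8)) = √(-19596 + (-½ + (2*I*√83)/8)) = √(-19596 + (-½ + I*√83/4)) = √(-39193/2 + I*√83/4)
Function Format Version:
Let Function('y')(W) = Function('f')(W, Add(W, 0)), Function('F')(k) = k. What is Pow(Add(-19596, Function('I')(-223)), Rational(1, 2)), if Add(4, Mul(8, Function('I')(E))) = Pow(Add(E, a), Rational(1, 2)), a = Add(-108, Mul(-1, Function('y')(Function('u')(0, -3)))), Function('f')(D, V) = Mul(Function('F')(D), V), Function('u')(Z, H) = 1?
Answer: Mul(Rational(1, 2), Pow(Add(-78386, Mul(I, Pow(83, Rational(1, 2)))), Rational(1, 2))) ≈ Add(0.0081350, Mul(139.99, I))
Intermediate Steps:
Function('f')(D, V) = Mul(D, V)
Function('y')(W) = Pow(W, 2) (Function('y')(W) = Mul(W, Add(W, 0)) = Mul(W, W) = Pow(W, 2))
a = -109 (a = Add(-108, Mul(-1, Pow(1, 2))) = Add(-108, Mul(-1, 1)) = Add(-108, -1) = -109)
Function('I')(E) = Add(Rational(-1, 2), Mul(Rational(1, 8), Pow(Add(-109, E), Rational(1, 2)))) (Function('I')(E) = Add(Rational(-1, 2), Mul(Rational(1, 8), Pow(Add(E, -109), Rational(1, 2)))) = Add(Rational(-1, 2), Mul(Rational(1, 8), Pow(Add(-109, E), Rational(1, 2)))))
Pow(Add(-19596, Function('I')(-223)), Rational(1, 2)) = Pow(Add(-19596, Add(Rational(-1, 2), Mul(Rational(1, 8), Pow(Add(-109, -223), Rational(1, 2))))), Rational(1, 2)) = Pow(Add(-19596, Add(Rational(-1, 2), Mul(Rational(1, 8), Pow(-332, Rational(1, 2))))), Rational(1, 2)) = Pow(Add(-19596, Add(Rational(-1, 2), Mul(Rational(1, 8), Mul(2, I, Pow(83, Rational(1, 2)))))), Rational(1, 2)) = Pow(Add(-19596, Add(Rational(-1, 2), Mul(Rational(1, 4), I, Pow(83, Rational(1, 2))))), Rational(1, 2)) = Pow(Add(Rational(-39193, 2), Mul(Rational(1, 4), I, Pow(83, Rational(1, 2)))), Rational(1, 2))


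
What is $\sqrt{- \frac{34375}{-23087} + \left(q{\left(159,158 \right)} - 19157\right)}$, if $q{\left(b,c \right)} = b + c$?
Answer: $\frac{i \sqrt{10041106664335}}{23087} \approx 137.25 i$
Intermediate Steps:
$\sqrt{- \frac{34375}{-23087} + \left(q{\left(159,158 \right)} - 19157\right)} = \sqrt{- \frac{34375}{-23087} + \left(\left(159 + 158\right) - 19157\right)} = \sqrt{\left(-34375\right) \left(- \frac{1}{23087}\right) + \left(317 - 19157\right)} = \sqrt{\frac{34375}{23087} - 18840} = \sqrt{- \frac{434924705}{23087}} = \frac{i \sqrt{10041106664335}}{23087}$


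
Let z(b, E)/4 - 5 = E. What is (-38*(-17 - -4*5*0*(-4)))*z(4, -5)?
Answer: 0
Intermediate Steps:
z(b, E) = 20 + 4*E
(-38*(-17 - -4*5*0*(-4)))*z(4, -5) = (-38*(-17 - -4*5*0*(-4)))*(20 + 4*(-5)) = (-38*(-17 - (-20*0)*(-4)))*(20 - 20) = -38*(-17 - 0*(-4))*0 = -38*(-17 - 1*0)*0 = -38*(-17 + 0)*0 = -38*(-17)*0 = 646*0 = 0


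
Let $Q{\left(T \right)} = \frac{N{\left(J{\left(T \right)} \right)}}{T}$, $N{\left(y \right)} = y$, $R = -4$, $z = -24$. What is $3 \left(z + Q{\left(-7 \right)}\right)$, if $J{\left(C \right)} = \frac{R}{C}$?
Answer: $- \frac{3540}{49} \approx -72.245$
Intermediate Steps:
$J{\left(C \right)} = - \frac{4}{C}$
$Q{\left(T \right)} = - \frac{4}{T^{2}}$ ($Q{\left(T \right)} = \frac{\left(-4\right) \frac{1}{T}}{T} = - \frac{4}{T^{2}}$)
$3 \left(z + Q{\left(-7 \right)}\right) = 3 \left(-24 - \frac{4}{49}\right) = 3 \left(- \frac{1180}{49}\right) = - \frac{3540}{49}$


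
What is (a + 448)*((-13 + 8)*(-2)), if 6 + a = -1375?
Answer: -9330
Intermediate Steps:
a = -1381 (a = -6 - 1375 = -1381)
(a + 448)*((-13 + 8)*(-2)) = (-1381 + 448)*((-13 + 8)*(-2)) = -(-4665)*(-2) = -933*10 = -9330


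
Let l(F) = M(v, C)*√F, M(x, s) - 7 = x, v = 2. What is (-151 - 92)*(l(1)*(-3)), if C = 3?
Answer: 6561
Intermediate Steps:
M(x, s) = 7 + x
l(F) = 9*√F (l(F) = (7 + 2)*√F = 9*√F)
(-151 - 92)*(l(1)*(-3)) = (-151 - 92)*((9*√1)*(-3)) = -243*9*1*(-3) = -2187*(-3) = -243*(-27) = 6561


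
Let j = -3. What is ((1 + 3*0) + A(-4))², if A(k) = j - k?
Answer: 4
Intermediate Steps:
A(k) = -3 - k
((1 + 3*0) + A(-4))² = ((1 + 3*0) + (-3 - 1*(-4)))² = ((1 + 0) + (-3 + 4))² = (1 + 1)² = 2² = 4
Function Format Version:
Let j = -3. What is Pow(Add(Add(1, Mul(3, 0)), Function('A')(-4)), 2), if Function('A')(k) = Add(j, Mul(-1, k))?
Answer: 4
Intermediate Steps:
Function('A')(k) = Add(-3, Mul(-1, k))
Pow(Add(Add(1, Mul(3, 0)), Function('A')(-4)), 2) = Pow(Add(Add(1, Mul(3, 0)), Add(-3, Mul(-1, -4))), 2) = Pow(Add(Add(1, 0), Add(-3, 4)), 2) = Pow(Add(1, 1), 2) = Pow(2, 2) = 4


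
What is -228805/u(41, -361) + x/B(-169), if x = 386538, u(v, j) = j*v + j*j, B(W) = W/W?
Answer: 8930528191/23104 ≈ 3.8654e+5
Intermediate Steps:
B(W) = 1
u(v, j) = j**2 + j*v (u(v, j) = j*v + j**2 = j**2 + j*v)
-228805/u(41, -361) + x/B(-169) = -228805*(-1/(361*(-361 + 41))) + 386538/1 = -228805/((-361*(-320))) + 386538*1 = -228805/115520 + 386538 = -228805*1/115520 + 386538 = -45761/23104 + 386538 = 8930528191/23104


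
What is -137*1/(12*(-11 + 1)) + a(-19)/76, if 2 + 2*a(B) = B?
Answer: 286/285 ≈ 1.0035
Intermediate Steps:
a(B) = -1 + B/2
-137*1/(12*(-11 + 1)) + a(-19)/76 = -137*1/(12*(-11 + 1)) + (-1 + (1/2)*(-19))/76 = -137/(12*(-10)) + (-1 - 19/2)*(1/76) = -137/(-120) - 21/2*1/76 = -137*(-1/120) - 21/152 = 137/120 - 21/152 = 286/285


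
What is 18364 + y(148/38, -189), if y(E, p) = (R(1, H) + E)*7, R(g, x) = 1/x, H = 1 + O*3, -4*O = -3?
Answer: 4543174/247 ≈ 18393.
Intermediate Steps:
O = ¾ (O = -¼*(-3) = ¾ ≈ 0.75000)
H = 13/4 (H = 1 + (¾)*3 = 1 + 9/4 = 13/4 ≈ 3.2500)
y(E, p) = 28/13 + 7*E (y(E, p) = (1/(13/4) + E)*7 = (4/13 + E)*7 = 28/13 + 7*E)
18364 + y(148/38, -189) = 18364 + (28/13 + 7*(148/38)) = 18364 + (28/13 + 7*(148*(1/38))) = 18364 + (28/13 + 7*(74/19)) = 18364 + (28/13 + 518/19) = 18364 + 7266/247 = 4543174/247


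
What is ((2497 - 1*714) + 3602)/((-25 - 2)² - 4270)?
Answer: -5385/3541 ≈ -1.5208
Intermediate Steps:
((2497 - 1*714) + 3602)/((-25 - 2)² - 4270) = ((2497 - 714) + 3602)/((-27)² - 4270) = (1783 + 3602)/(729 - 4270) = 5385/(-3541) = 5385*(-1/3541) = -5385/3541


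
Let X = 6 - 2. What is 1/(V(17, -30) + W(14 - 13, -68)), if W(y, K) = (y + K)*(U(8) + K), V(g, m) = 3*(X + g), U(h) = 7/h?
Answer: 8/36483 ≈ 0.00021928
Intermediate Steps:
X = 4
V(g, m) = 12 + 3*g (V(g, m) = 3*(4 + g) = 12 + 3*g)
W(y, K) = (7/8 + K)*(K + y) (W(y, K) = (y + K)*(7/8 + K) = (K + y)*(7*(⅛) + K) = (K + y)*(7/8 + K) = (7/8 + K)*(K + y))
1/(V(17, -30) + W(14 - 13, -68)) = 1/((12 + 3*17) + ((-68)² + (7/8)*(-68) + 7*(14 - 13)/8 - 68*(14 - 13))) = 1/((12 + 51) + (4624 - 119/2 + (7/8)*1 - 68*1)) = 1/(63 + (4624 - 119/2 + 7/8 - 68)) = 1/(63 + 35979/8) = 1/(36483/8) = 8/36483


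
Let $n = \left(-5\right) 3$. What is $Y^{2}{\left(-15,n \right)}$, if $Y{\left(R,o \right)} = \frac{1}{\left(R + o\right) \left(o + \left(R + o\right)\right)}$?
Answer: $\frac{1}{1822500} \approx 5.487 \cdot 10^{-7}$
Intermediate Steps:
$n = -15$
$Y{\left(R,o \right)} = \frac{1}{\left(R + o\right) \left(R + 2 o\right)}$
$Y^{2}{\left(-15,n \right)} = \left(\frac{1}{\left(-15\right)^{2} + 2 \left(-15\right)^{2} + 3 \left(-15\right) \left(-15\right)}\right)^{2} = \left(\frac{1}{225 + 2 \cdot 225 + 675}\right)^{2} = \left(\frac{1}{225 + 450 + 675}\right)^{2} = \left(\frac{1}{1350}\right)^{2} = \frac{1}{1822500}$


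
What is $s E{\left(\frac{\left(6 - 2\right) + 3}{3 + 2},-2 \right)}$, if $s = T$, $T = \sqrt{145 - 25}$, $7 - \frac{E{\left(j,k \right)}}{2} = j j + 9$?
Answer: $- \frac{396 \sqrt{30}}{25} \approx -86.759$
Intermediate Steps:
$E{\left(j,k \right)} = -4 - 2 j^{2}$ ($E{\left(j,k \right)} = 14 - 2 \left(j j + 9\right) = 14 - 2 \left(j^{2} + 9\right) = 14 - 2 \left(9 + j^{2}\right) = 14 - \left(18 + 2 j^{2}\right) = -4 - 2 j^{2}$)
$T = 2 \sqrt{30}$ ($T = \sqrt{120} = 2 \sqrt{30} \approx 10.954$)
$s = 2 \sqrt{30} \approx 10.954$
$s E{\left(\frac{\left(6 - 2\right) + 3}{3 + 2},-2 \right)} = 2 \sqrt{30} \left(-4 - 2 \left(\frac{\left(6 - 2\right) + 3}{3 + 2}\right)^{2}\right) = 2 \sqrt{30} \left(-4 - 2 \left(\frac{4 + 3}{5}\right)^{2}\right) = 2 \sqrt{30} \left(-4 - 2 \left(7 \cdot \frac{1}{5}\right)^{2}\right) = 2 \sqrt{30} \left(-4 - 2 \left(\frac{7}{5}\right)^{2}\right) = 2 \sqrt{30} \left(-4 - \frac{98}{25}\right) = 2 \sqrt{30} \left(- \frac{198}{25}\right) = - \frac{396 \sqrt{30}}{25}$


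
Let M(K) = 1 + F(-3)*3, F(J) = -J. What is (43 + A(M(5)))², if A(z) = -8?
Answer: 1225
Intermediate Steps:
M(K) = 10 (M(K) = 1 - 1*(-3)*3 = 1 + 3*3 = 1 + 9 = 10)
(43 + A(M(5)))² = (43 - 8)² = 35² = 1225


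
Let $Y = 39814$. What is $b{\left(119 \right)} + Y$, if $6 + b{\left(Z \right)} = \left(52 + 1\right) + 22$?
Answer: $39883$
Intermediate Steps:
$b{\left(Z \right)} = 69$ ($b{\left(Z \right)} = -6 + \left(\left(52 + 1\right) + 22\right) = -6 + \left(53 + 22\right) = -6 + 75 = 69$)
$b{\left(119 \right)} + Y = 69 + 39814 = 39883$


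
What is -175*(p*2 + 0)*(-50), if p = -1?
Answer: -17500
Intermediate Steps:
-175*(p*2 + 0)*(-50) = -175*(-1*2 + 0)*(-50) = -175*(-2 + 0)*(-50) = -175*(-2)*(-50) = -35*(-10)*(-50) = 350*(-50) = -17500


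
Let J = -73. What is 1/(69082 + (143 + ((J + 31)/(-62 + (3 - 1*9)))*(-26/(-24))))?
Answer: 136/9414691 ≈ 1.4446e-5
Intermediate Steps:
1/(69082 + (143 + ((J + 31)/(-62 + (3 - 1*9)))*(-26/(-24)))) = 1/(69082 + (143 + ((-73 + 31)/(-62 + (3 - 1*9)))*(-26/(-24)))) = 1/(69082 + (143 + (-42/(-62 + (3 - 9)))*(-26*(-1/24)))) = 1/(69082 + (143 - 42/(-62 - 6)*(13/12))) = 1/(69082 + (143 - 42/(-68)*(13/12))) = 1/(69082 + (143 - 42*(-1/68)*(13/12))) = 1/(69082 + (143 + (21/34)*(13/12))) = 1/(69082 + (143 + 91/136)) = 1/(69082 + 19539/136) = 1/(9414691/136) = 136/9414691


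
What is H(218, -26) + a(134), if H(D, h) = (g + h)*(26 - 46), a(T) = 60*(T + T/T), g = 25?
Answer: 8120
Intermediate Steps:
a(T) = 60 + 60*T (a(T) = 60*(T + 1) = 60*(1 + T) = 60 + 60*T)
H(D, h) = -500 - 20*h (H(D, h) = (25 + h)*(26 - 46) = (25 + h)*(-20) = -500 - 20*h)
H(218, -26) + a(134) = (-500 - 20*(-26)) + (60 + 60*134) = (-500 + 520) + (60 + 8040) = 20 + 8100 = 8120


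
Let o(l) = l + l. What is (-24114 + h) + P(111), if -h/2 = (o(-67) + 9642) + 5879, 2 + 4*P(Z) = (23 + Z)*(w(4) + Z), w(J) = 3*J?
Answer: -50768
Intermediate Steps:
o(l) = 2*l
P(Z) = -½ + (12 + Z)*(23 + Z)/4 (P(Z) = -½ + ((23 + Z)*(3*4 + Z))/4 = -½ + ((23 + Z)*(12 + Z))/4 = -½ + ((12 + Z)*(23 + Z))/4 = -½ + (12 + Z)*(23 + Z)/4)
h = -30774 (h = -2*((2*(-67) + 9642) + 5879) = -2*((-134 + 9642) + 5879) = -2*(9508 + 5879) = -2*15387 = -30774)
(-24114 + h) + P(111) = (-24114 - 30774) + (137/2 + (¼)*111² + (35/4)*111) = -54888 + (137/2 + (¼)*12321 + 3885/4) = -54888 + (137/2 + 12321/4 + 3885/4) = -54888 + 4120 = -50768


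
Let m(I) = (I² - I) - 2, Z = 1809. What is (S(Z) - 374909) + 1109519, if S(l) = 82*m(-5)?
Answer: 736906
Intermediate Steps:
m(I) = -2 + I² - I
S(l) = 2296 (S(l) = 82*(-2 + (-5)² - 1*(-5)) = 82*(-2 + 25 + 5) = 82*28 = 2296)
(S(Z) - 374909) + 1109519 = (2296 - 374909) + 1109519 = -372613 + 1109519 = 736906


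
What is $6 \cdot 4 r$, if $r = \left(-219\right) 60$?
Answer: $-315360$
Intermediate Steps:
$r = -13140$
$6 \cdot 4 r = 6 \cdot 4 \left(-13140\right) = 24 \left(-13140\right) = -315360$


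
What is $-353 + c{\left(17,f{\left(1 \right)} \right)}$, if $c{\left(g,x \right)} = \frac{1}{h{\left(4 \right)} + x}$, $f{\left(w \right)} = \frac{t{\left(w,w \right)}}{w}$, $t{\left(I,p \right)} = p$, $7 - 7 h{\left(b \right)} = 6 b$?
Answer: $- \frac{3537}{10} \approx -353.7$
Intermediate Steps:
$h{\left(b \right)} = 1 - \frac{6 b}{7}$
$f{\left(w \right)} = 1$ ($f{\left(w \right)} = \frac{w}{w} = 1$)
$c{\left(g,x \right)} = \frac{1}{- \frac{17}{7} + x}$ ($c{\left(g,x \right)} = \frac{1}{\left(1 - \frac{24}{7}\right) + x} = \frac{1}{- \frac{17}{7} + x}$)
$-353 + c{\left(17,f{\left(1 \right)} \right)} = -353 + \frac{7}{-17 + 7 \cdot 1} = -353 + \frac{7}{-17 + 7} = -353 + \frac{7}{-10} = -353 + 7 \left(- \frac{1}{10}\right) = -353 - \frac{7}{10} = - \frac{3537}{10}$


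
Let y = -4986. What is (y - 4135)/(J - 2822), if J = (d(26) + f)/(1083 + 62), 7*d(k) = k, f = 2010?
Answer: 73104815/22604234 ≈ 3.2341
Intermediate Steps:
d(k) = k/7
J = 14096/8015 (J = ((⅐)*26 + 2010)/(1083 + 62) = (26/7 + 2010)/1145 = (14096/7)*(1/1145) = 14096/8015 ≈ 1.7587)
(y - 4135)/(J - 2822) = (-4986 - 4135)/(14096/8015 - 2822) = -9121/(-22604234/8015) = -9121*(-8015/22604234) = 73104815/22604234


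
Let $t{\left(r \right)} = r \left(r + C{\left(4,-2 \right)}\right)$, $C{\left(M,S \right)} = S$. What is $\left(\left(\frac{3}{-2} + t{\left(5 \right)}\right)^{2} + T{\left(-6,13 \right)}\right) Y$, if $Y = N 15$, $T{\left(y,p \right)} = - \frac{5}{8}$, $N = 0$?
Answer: $0$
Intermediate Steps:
$T{\left(y,p \right)} = - \frac{5}{8}$ ($T{\left(y,p \right)} = \left(-5\right) \frac{1}{8} = - \frac{5}{8}$)
$Y = 0$ ($Y = 0 \cdot 15 = 0$)
$t{\left(r \right)} = r \left(-2 + r\right)$ ($t{\left(r \right)} = r \left(r - 2\right) = r \left(-2 + r\right)$)
$\left(\left(\frac{3}{-2} + t{\left(5 \right)}\right)^{2} + T{\left(-6,13 \right)}\right) Y = \left(\left(\frac{3}{-2} + 5 \left(-2 + 5\right)\right)^{2} - \frac{5}{8}\right) 0 = \left(\left(3 \left(- \frac{1}{2}\right) + 5 \cdot 3\right)^{2} - \frac{5}{8}\right) 0 = \left(\left(- \frac{3}{2} + 15\right)^{2} - \frac{5}{8}\right) 0 = \left(\left(\frac{27}{2}\right)^{2} - \frac{5}{8}\right) 0 = \left(\frac{729}{4} - \frac{5}{8}\right) 0 = \frac{1453}{8} \cdot 0 = 0$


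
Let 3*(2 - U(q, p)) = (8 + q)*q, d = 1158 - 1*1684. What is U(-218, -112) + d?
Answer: -15784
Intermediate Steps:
d = -526 (d = 1158 - 1684 = -526)
U(q, p) = 2 - q*(8 + q)/3 (U(q, p) = 2 - (8 + q)*q/3 = 2 - q*(8 + q)/3)
U(-218, -112) + d = (2 - 8/3*(-218) - ⅓*(-218)²) - 526 = (2 + 1744/3 - ⅓*47524) - 526 = (2 + 1744/3 - 47524/3) - 526 = -15258 - 526 = -15784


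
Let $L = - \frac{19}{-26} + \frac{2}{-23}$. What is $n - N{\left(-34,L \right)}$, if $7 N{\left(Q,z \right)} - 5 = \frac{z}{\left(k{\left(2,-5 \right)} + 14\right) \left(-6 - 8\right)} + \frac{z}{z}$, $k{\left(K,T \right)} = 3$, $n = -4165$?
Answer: $- \frac{592901397}{142324} \approx -4165.9$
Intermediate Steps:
$L = \frac{385}{598}$ ($L = \left(-19\right) \left(- \frac{1}{26}\right) + 2 \left(- \frac{1}{23}\right) = \frac{19}{26} - \frac{2}{23} = \frac{385}{598} \approx 0.64381$)
$N{\left(Q,z \right)} = \frac{6}{7} - \frac{z}{1666}$ ($N{\left(Q,z \right)} = \frac{5}{7} + \frac{\frac{z}{\left(3 + 14\right) \left(-6 - 8\right)} + \frac{z}{z}}{7} = \frac{5}{7} + \frac{\frac{z}{17 \left(-14\right)} + 1}{7} = \frac{5}{7} + \frac{\frac{z}{-238} + 1}{7} = \frac{5}{7} + \frac{z \left(- \frac{1}{238}\right) + 1}{7} = \frac{5}{7} + \frac{- \frac{z}{238} + 1}{7} = \frac{5}{7} + \frac{1 - \frac{z}{238}}{7} = \frac{5}{7} - \left(- \frac{1}{7} + \frac{z}{1666}\right) = \frac{6}{7} - \frac{z}{1666}$)
$n - N{\left(-34,L \right)} = -4165 - \left(\frac{6}{7} - \frac{55}{142324}\right) = -4165 - \frac{121937}{142324} = - \frac{592901397}{142324}$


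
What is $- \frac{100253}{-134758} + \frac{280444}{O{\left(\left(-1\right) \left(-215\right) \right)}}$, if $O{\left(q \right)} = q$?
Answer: $\frac{37813626947}{28972970} \approx 1305.1$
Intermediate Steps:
$- \frac{100253}{-134758} + \frac{280444}{O{\left(\left(-1\right) \left(-215\right) \right)}} = - \frac{100253}{-134758} + \frac{280444}{\left(-1\right) \left(-215\right)} = \left(-100253\right) \left(- \frac{1}{134758}\right) + \frac{280444}{215} = \frac{100253}{134758} + 280444 \cdot \frac{1}{215} = \frac{100253}{134758} + \frac{280444}{215} = \frac{37813626947}{28972970}$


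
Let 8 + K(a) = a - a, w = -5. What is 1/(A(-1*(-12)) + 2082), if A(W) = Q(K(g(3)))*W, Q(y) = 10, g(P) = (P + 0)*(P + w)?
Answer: 1/2202 ≈ 0.00045413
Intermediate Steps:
g(P) = P*(-5 + P) (g(P) = (P + 0)*(P - 5) = P*(-5 + P))
K(a) = -8 (K(a) = -8 + (a - a) = -8 + 0 = -8)
A(W) = 10*W
1/(A(-1*(-12)) + 2082) = 1/(10*(-1*(-12)) + 2082) = 1/(10*12 + 2082) = 1/(120 + 2082) = 1/2202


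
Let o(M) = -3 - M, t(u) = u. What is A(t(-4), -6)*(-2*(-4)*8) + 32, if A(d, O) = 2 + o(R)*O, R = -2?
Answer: 544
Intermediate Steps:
A(d, O) = 2 - O (A(d, O) = 2 + (-3 - 1*(-2))*O = 2 + (-3 + 2)*O = 2 - O)
A(t(-4), -6)*(-2*(-4)*8) + 32 = (2 - 1*(-6))*(-2*(-4)*8) + 32 = (2 + 6)*(8*8) + 32 = 8*64 + 32 = 512 + 32 = 544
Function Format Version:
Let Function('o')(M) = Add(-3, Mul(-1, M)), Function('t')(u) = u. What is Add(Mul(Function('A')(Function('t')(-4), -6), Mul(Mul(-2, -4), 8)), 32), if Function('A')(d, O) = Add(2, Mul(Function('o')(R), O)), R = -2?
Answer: 544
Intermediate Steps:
Function('A')(d, O) = Add(2, Mul(-1, O)) (Function('A')(d, O) = Add(2, Mul(Add(-3, Mul(-1, -2)), O)) = Add(2, Mul(Add(-3, 2), O)) = Add(2, Mul(-1, O)))
Add(Mul(Function('A')(Function('t')(-4), -6), Mul(Mul(-2, -4), 8)), 32) = Add(Mul(Add(2, Mul(-1, -6)), Mul(Mul(-2, -4), 8)), 32) = Add(Mul(Add(2, 6), Mul(8, 8)), 32) = Add(Mul(8, 64), 32) = Add(512, 32) = 544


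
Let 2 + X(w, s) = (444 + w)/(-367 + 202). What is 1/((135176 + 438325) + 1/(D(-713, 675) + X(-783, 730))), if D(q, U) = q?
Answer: 39212/22488121157 ≈ 1.7437e-6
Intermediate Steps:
X(w, s) = -258/55 - w/165 (X(w, s) = -2 + (444 + w)/(-367 + 202) = -2 + (444 + w)/(-165) = -2 + (444 + w)*(-1/165) = -2 + (-148/55 - w/165) = -258/55 - w/165)
1/((135176 + 438325) + 1/(D(-713, 675) + X(-783, 730))) = 1/((135176 + 438325) + 1/(-713 + (-258/55 - 1/165*(-783)))) = 1/(573501 + 1/(-713 + (-258/55 + 261/55))) = 1/(573501 + 1/(-713 + 3/55)) = 1/(573501 + 1/(-39212/55)) = 1/(573501 - 55/39212) = 1/(22488121157/39212) = 39212/22488121157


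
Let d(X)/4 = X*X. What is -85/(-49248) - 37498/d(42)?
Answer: -12820151/2413152 ≈ -5.3126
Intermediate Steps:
d(X) = 4*X² (d(X) = 4*(X*X) = 4*X²)
-85/(-49248) - 37498/d(42) = -85/(-49248) - 37498/(4*42²) = -85*(-1/49248) - 37498/(4*1764) = 85/49248 - 37498/7056 = 85/49248 - 37498*1/7056 = 85/49248 - 18749/3528 = -12820151/2413152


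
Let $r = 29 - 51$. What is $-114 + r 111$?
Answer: $-2556$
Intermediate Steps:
$r = -22$
$-114 + r 111 = -114 - 2442 = -2556$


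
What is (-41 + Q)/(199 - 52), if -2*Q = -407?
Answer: 325/294 ≈ 1.1054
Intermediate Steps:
Q = 407/2 (Q = -1/2*(-407) = 407/2 ≈ 203.50)
(-41 + Q)/(199 - 52) = (-41 + 407/2)/(199 - 52) = (325/2)/147 = (325/2)*(1/147) = 325/294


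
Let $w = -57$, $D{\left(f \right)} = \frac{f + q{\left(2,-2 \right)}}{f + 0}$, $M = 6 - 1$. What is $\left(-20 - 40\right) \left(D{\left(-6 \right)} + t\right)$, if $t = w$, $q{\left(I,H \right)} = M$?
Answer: $3410$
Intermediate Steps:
$M = 5$ ($M = 6 - 1 = 5$)
$q{\left(I,H \right)} = 5$
$D{\left(f \right)} = \frac{5 + f}{f}$ ($D{\left(f \right)} = \frac{f + 5}{f + 0} = \frac{5 + f}{f}$)
$t = -57$
$\left(-20 - 40\right) \left(D{\left(-6 \right)} + t\right) = \left(-20 - 40\right) \left(\frac{5 - 6}{-6} - 57\right) = - 60 \left(\left(- \frac{1}{6}\right) \left(-1\right) - 57\right) = - 60 \left(\frac{1}{6} - 57\right) = \left(-60\right) \left(- \frac{341}{6}\right) = 3410$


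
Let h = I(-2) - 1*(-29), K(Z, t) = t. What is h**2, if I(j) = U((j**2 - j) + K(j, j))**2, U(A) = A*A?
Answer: 81225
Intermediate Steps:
U(A) = A**2
I(j) = j**8 (I(j) = (((j**2 - j) + j)**2)**2 = ((j**2)**2)**2 = (j**4)**2 = j**8)
h = 285 (h = (-2)**8 - 1*(-29) = 256 + 29 = 285)
h**2 = 285**2 = 81225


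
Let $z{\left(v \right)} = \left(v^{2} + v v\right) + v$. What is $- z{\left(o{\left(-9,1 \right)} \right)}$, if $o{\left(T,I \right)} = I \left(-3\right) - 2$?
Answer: $-45$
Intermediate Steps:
$o{\left(T,I \right)} = -2 - 3 I$ ($o{\left(T,I \right)} = - 3 I - 2 = -2 - 3 I$)
$z{\left(v \right)} = v + 2 v^{2}$ ($z{\left(v \right)} = \left(v^{2} + v^{2}\right) + v = 2 v^{2} + v = v + 2 v^{2}$)
$- z{\left(o{\left(-9,1 \right)} \right)} = - \left(-2 - 3\right) \left(1 + 2 \left(-2 - 3\right)\right) = - \left(-5\right) \left(1 + 2 \left(-5\right)\right) = - \left(-5\right) \left(1 - 10\right) = - \left(-5\right) \left(-9\right) = \left(-1\right) 45 = -45$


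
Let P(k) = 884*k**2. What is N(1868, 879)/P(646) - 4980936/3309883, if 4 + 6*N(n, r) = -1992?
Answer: -162132791601329/107738836454184 ≈ -1.5049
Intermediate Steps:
N(n, r) = -998/3 (N(n, r) = -2/3 + (1/6)*(-1992) = -2/3 - 332 = -998/3)
N(1868, 879)/P(646) - 4980936/3309883 = -998/(3*(884*646**2)) - 4980936/3309883 = -998/(3*(884*417316)) - 4980936*1/3309883 = -998/3/368907344 - 4980936/3309883 = -998/3*1/368907344 - 4980936/3309883 = -499/553361016 - 4980936/3309883 = -162132791601329/107738836454184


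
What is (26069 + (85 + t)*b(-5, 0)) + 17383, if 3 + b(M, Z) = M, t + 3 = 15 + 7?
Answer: 42620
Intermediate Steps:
t = 19 (t = -3 + (15 + 7) = -3 + 22 = 19)
b(M, Z) = -3 + M
(26069 + (85 + t)*b(-5, 0)) + 17383 = (26069 + (85 + 19)*(-3 - 5)) + 17383 = (26069 + 104*(-8)) + 17383 = (26069 - 832) + 17383 = 25237 + 17383 = 42620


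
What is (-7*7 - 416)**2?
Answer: 216225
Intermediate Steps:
(-7*7 - 416)**2 = (-49 - 416)**2 = (-465)**2 = 216225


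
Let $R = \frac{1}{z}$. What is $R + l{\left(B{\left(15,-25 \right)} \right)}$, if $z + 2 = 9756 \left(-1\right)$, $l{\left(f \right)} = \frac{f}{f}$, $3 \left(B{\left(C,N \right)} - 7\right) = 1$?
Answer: $\frac{9757}{9758} \approx 0.9999$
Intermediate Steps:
$B{\left(C,N \right)} = \frac{22}{3}$ ($B{\left(C,N \right)} = 7 + \frac{1}{3} \cdot 1 = 7 + \frac{1}{3} = \frac{22}{3}$)
$l{\left(f \right)} = 1$
$z = -9758$ ($z = -2 + 9756 \left(-1\right) = -2 - 9756 = -9758$)
$R = - \frac{1}{9758}$ ($R = \frac{1}{-9758} = - \frac{1}{9758} \approx -0.00010248$)
$R + l{\left(B{\left(15,-25 \right)} \right)} = - \frac{1}{9758} + 1 = \frac{9757}{9758}$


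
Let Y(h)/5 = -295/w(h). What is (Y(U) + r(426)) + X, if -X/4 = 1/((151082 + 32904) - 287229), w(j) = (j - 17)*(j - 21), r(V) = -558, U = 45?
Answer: -5552275415/9911328 ≈ -560.20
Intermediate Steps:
w(j) = (-21 + j)*(-17 + j) (w(j) = (-17 + j)*(-21 + j) = (-21 + j)*(-17 + j))
Y(h) = -1475/(357 + h² - 38*h) (Y(h) = 5*(-295/(357 + h² - 38*h)) = -1475/(357 + h² - 38*h))
X = 4/103243 (X = -4/((151082 + 32904) - 287229) = -4/(183986 - 287229) = -4/(-103243) = -4*(-1/103243) = 4/103243 ≈ 3.8744e-5)
(Y(U) + r(426)) + X = (-1475/(357 + 45² - 38*45) - 558) + 4/103243 = (-1475/(357 + 2025 - 1710) - 558) + 4/103243 = (-1475/672 - 558) + 4/103243 = -376451/672 + 4/103243 = -5552275415/9911328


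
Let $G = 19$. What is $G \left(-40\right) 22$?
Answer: $-16720$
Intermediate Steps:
$G \left(-40\right) 22 = 19 \left(-40\right) 22 = \left(-760\right) 22 = -16720$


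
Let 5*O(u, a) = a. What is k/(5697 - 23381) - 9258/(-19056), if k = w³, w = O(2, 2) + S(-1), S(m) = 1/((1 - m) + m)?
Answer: 852428033/1755137000 ≈ 0.48568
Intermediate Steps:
O(u, a) = a/5
S(m) = 1 (S(m) = 1/1 = 1)
w = 7/5 (w = (⅕)*2 + 1 = ⅖ + 1 = 7/5 ≈ 1.4000)
k = 343/125 (k = (7/5)³ = 343/125 ≈ 2.7440)
k/(5697 - 23381) - 9258/(-19056) = 343/(125*(5697 - 23381)) - 9258/(-19056) = (343/125)/(-17684) - 9258*(-1/19056) = (343/125)*(-1/17684) + 1543/3176 = -343/2210500 + 1543/3176 = 852428033/1755137000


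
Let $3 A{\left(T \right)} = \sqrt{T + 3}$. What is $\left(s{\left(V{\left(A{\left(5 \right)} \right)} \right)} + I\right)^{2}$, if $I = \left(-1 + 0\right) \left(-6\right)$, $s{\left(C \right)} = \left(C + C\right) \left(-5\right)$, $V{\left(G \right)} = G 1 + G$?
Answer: $\frac{3524}{9} - 160 \sqrt{2} \approx 165.28$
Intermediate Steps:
$A{\left(T \right)} = \frac{\sqrt{3 + T}}{3}$ ($A{\left(T \right)} = \frac{\sqrt{T + 3}}{3} = \frac{\sqrt{3 + T}}{3}$)
$V{\left(G \right)} = 2 G$ ($V{\left(G \right)} = G + G = 2 G$)
$s{\left(C \right)} = - 10 C$ ($s{\left(C \right)} = 2 C \left(-5\right) = - 10 C$)
$I = 6$ ($I = \left(-1\right) \left(-6\right) = 6$)
$\left(s{\left(V{\left(A{\left(5 \right)} \right)} \right)} + I\right)^{2} = \left(- 10 \cdot 2 \frac{\sqrt{3 + 5}}{3} + 6\right)^{2} = \left(- 10 \cdot 2 \frac{\sqrt{8}}{3} + 6\right)^{2} = \left(- 10 \cdot 2 \frac{2 \sqrt{2}}{3} + 6\right)^{2} = \left(- 10 \frac{4 \sqrt{2}}{3} + 6\right)^{2} = \left(- \frac{40 \sqrt{2}}{3} + 6\right)^{2} = \left(6 - \frac{40 \sqrt{2}}{3}\right)^{2}$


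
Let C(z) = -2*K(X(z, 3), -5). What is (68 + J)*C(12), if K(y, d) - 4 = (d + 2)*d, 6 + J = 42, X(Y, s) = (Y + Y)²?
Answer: -3952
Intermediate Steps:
X(Y, s) = 4*Y² (X(Y, s) = (2*Y)² = 4*Y²)
J = 36 (J = -6 + 42 = 36)
K(y, d) = 4 + d*(2 + d) (K(y, d) = 4 + (d + 2)*d = 4 + (2 + d)*d = 4 + d*(2 + d))
C(z) = -38 (C(z) = -2*(4 + (-5)² + 2*(-5)) = -2*(4 + 25 - 10) = -2*19 = -38)
(68 + J)*C(12) = (68 + 36)*(-38) = 104*(-38) = -3952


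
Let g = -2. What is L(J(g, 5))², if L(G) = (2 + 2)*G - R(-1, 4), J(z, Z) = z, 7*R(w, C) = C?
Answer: 3600/49 ≈ 73.469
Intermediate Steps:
R(w, C) = C/7
L(G) = -4/7 + 4*G (L(G) = (2 + 2)*G - 4/7 = 4*G - 1*4/7 = 4*G - 4/7 = -4/7 + 4*G)
L(J(g, 5))² = (-4/7 + 4*(-2))² = (-4/7 - 8)² = (-60/7)² = 3600/49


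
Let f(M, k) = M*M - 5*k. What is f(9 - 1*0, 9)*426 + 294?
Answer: 15630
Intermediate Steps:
f(M, k) = M**2 - 5*k
f(9 - 1*0, 9)*426 + 294 = ((9 - 1*0)**2 - 5*9)*426 + 294 = ((9 + 0)**2 - 45)*426 + 294 = (9**2 - 45)*426 + 294 = (81 - 45)*426 + 294 = 36*426 + 294 = 15336 + 294 = 15630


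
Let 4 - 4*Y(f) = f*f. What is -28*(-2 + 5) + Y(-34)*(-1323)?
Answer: 380940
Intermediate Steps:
Y(f) = 1 - f**2/4 (Y(f) = 1 - f*f/4 = 1 - f**2/4)
-28*(-2 + 5) + Y(-34)*(-1323) = -28*(-2 + 5) + (1 - 1/4*(-34)**2)*(-1323) = -28*3 + (1 - 1/4*1156)*(-1323) = -14*6 + (1 - 289)*(-1323) = -84 - 288*(-1323) = -84 + 381024 = 380940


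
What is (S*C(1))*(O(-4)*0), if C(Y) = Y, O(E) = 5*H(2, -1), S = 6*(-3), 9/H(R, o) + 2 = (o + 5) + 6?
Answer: 0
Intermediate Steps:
H(R, o) = 9/(9 + o) (H(R, o) = 9/(-2 + ((o + 5) + 6)) = 9/(-2 + ((5 + o) + 6)) = 9/(-2 + (11 + o)) = 9/(9 + o))
S = -18
O(E) = 45/8 (O(E) = 5*(9/(9 - 1)) = 5*(9/8) = 45/8)
(S*C(1))*(O(-4)*0) = (-18*1)*((45/8)*0) = -18*0 = 0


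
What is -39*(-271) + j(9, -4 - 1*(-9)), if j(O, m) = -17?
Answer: 10552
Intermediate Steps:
-39*(-271) + j(9, -4 - 1*(-9)) = -39*(-271) - 17 = 10569 - 17 = 10552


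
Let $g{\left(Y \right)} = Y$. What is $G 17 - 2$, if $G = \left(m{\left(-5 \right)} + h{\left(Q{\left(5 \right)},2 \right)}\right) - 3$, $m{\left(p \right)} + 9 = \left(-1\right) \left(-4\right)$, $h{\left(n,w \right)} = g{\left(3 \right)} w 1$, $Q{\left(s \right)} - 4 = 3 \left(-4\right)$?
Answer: $-36$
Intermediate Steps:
$Q{\left(s \right)} = -8$ ($Q{\left(s \right)} = 4 + 3 \left(-4\right) = 4 - 12 = -8$)
$h{\left(n,w \right)} = 3 w$ ($h{\left(n,w \right)} = 3 w 1 = 3 w$)
$m{\left(p \right)} = -5$ ($m{\left(p \right)} = -9 - -4 = -9 + 4 = -5$)
$G = -2$ ($G = \left(-5 + 3 \cdot 2\right) - 3 = \left(-5 + 6\right) - 3 = 1 - 3 = -2$)
$G 17 - 2 = \left(-2\right) 17 - 2 = -34 - 2 = -36$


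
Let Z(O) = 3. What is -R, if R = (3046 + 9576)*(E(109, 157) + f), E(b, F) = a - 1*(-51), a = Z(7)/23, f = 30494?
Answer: -8867434636/23 ≈ -3.8554e+8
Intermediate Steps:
a = 3/23 ≈ 0.13043
E(b, F) = 1176/23 (E(b, F) = 3/23 - 1*(-51) = 3/23 + 51 = 1176/23)
R = 8867434636/23 (R = (3046 + 9576)*(1176/23 + 30494) = 12622*(702538/23) = 8867434636/23 ≈ 3.8554e+8)
-R = -1*8867434636/23 = -8867434636/23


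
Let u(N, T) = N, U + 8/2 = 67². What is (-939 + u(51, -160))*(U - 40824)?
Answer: 32269032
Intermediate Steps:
U = 4485 (U = -4 + 67² = -4 + 4489 = 4485)
(-939 + u(51, -160))*(U - 40824) = (-939 + 51)*(4485 - 40824) = -888*(-36339) = 32269032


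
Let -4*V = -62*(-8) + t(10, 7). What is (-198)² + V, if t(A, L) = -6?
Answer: 78163/2 ≈ 39082.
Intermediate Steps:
V = -245/2 (V = -(-62*(-8) - 6)/4 = -(496 - 6)/4 = -¼*490 = -245/2 ≈ -122.50)
(-198)² + V = (-198)² - 245/2 = 39204 - 245/2 = 78163/2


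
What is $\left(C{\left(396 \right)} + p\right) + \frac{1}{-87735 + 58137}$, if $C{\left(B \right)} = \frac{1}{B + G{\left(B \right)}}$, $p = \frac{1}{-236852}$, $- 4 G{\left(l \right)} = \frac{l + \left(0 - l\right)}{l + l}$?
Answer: $\frac{6538666}{2628879561} \approx 0.0024872$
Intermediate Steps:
$G{\left(l \right)} = 0$ ($G{\left(l \right)} = - \frac{\left(l + \left(0 - l\right)\right) \frac{1}{l + l}}{4} = - \frac{\left(l - l\right) \frac{1}{2 l}}{4} = - \frac{0 \frac{1}{2 l}}{4} = \left(- \frac{1}{4}\right) 0 = 0$)
$p = - \frac{1}{236852} \approx -4.222 \cdot 10^{-6}$
$C{\left(B \right)} = \frac{1}{B}$ ($C{\left(B \right)} = \frac{1}{B + 0} = \frac{1}{B}$)
$\left(C{\left(396 \right)} + p\right) + \frac{1}{-87735 + 58137} = \left(\frac{1}{396} - \frac{1}{236852}\right) + \frac{1}{-87735 + 58137} = \left(\frac{1}{396} - \frac{1}{236852}\right) + \frac{1}{-29598} = \frac{2687}{1065834} - \frac{1}{29598} = \frac{6538666}{2628879561}$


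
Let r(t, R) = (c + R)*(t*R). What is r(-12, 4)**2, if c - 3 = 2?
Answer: 186624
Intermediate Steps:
c = 5 (c = 3 + 2 = 5)
r(t, R) = R*t*(5 + R) (r(t, R) = (5 + R)*(t*R) = (5 + R)*(R*t) = R*t*(5 + R))
r(-12, 4)**2 = (4*(-12)*(5 + 4))**2 = (4*(-12)*9)**2 = (-432)**2 = 186624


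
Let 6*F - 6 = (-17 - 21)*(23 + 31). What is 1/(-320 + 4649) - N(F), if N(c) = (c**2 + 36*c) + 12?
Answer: -450289592/4329 ≈ -1.0402e+5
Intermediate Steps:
F = -341 (F = 1 + ((-17 - 21)*(23 + 31))/6 = 1 + (-38*54)/6 = 1 + (1/6)*(-2052) = 1 - 342 = -341)
N(c) = 12 + c**2 + 36*c
1/(-320 + 4649) - N(F) = 1/(-320 + 4649) - (12 + (-341)**2 + 36*(-341)) = 1/4329 - (12 + 116281 - 12276) = 1/4329 - 1*104017 = 1/4329 - 104017 = -450289592/4329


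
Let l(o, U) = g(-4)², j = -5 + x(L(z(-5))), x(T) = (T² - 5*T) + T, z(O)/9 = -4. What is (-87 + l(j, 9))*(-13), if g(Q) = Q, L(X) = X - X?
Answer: 923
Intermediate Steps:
z(O) = -36 (z(O) = 9*(-4) = -36)
L(X) = 0
x(T) = T² - 4*T
j = -5 (j = -5 + 0*(-4 + 0) = -5 + 0*(-4) = -5 + 0 = -5)
l(o, U) = 16 (l(o, U) = (-4)² = 16)
(-87 + l(j, 9))*(-13) = (-87 + 16)*(-13) = -71*(-13) = 923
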